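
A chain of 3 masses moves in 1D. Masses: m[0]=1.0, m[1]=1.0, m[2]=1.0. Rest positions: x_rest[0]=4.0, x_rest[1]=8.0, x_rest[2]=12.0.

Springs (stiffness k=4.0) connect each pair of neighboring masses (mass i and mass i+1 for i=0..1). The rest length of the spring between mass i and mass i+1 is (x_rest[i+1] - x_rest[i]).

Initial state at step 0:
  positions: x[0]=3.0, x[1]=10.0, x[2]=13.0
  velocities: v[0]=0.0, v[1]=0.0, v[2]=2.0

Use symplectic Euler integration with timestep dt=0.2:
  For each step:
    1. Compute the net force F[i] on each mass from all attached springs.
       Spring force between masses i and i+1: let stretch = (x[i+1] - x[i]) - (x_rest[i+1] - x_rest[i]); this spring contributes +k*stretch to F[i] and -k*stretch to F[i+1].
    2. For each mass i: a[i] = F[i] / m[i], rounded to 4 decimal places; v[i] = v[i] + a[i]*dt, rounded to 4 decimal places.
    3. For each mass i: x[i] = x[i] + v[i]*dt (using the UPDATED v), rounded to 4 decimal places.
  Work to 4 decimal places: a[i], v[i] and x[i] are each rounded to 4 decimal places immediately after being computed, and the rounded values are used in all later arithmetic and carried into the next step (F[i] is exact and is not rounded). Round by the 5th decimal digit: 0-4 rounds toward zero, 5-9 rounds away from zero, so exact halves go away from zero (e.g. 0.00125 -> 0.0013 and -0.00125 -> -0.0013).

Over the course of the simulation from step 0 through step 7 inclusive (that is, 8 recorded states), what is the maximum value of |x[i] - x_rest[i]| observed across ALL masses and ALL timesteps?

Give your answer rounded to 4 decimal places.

Step 0: x=[3.0000 10.0000 13.0000] v=[0.0000 0.0000 2.0000]
Step 1: x=[3.4800 9.3600 13.5600] v=[2.4000 -3.2000 2.8000]
Step 2: x=[4.2608 8.4512 14.0880] v=[3.9040 -4.5440 2.6400]
Step 3: x=[5.0721 7.7738 14.3541] v=[4.0563 -3.3869 1.3306]
Step 4: x=[5.6756 7.7170 14.2074] v=[3.0177 -0.2840 -0.7336]
Step 5: x=[5.9658 8.3720 13.6622] v=[1.4508 3.2752 -2.7259]
Step 6: x=[6.0010 9.4885 12.9106] v=[0.1758 5.5824 -3.7581]
Step 7: x=[5.9542 10.5945 12.2514] v=[-0.2342 5.5301 -3.2958]
Max displacement = 2.5945

Answer: 2.5945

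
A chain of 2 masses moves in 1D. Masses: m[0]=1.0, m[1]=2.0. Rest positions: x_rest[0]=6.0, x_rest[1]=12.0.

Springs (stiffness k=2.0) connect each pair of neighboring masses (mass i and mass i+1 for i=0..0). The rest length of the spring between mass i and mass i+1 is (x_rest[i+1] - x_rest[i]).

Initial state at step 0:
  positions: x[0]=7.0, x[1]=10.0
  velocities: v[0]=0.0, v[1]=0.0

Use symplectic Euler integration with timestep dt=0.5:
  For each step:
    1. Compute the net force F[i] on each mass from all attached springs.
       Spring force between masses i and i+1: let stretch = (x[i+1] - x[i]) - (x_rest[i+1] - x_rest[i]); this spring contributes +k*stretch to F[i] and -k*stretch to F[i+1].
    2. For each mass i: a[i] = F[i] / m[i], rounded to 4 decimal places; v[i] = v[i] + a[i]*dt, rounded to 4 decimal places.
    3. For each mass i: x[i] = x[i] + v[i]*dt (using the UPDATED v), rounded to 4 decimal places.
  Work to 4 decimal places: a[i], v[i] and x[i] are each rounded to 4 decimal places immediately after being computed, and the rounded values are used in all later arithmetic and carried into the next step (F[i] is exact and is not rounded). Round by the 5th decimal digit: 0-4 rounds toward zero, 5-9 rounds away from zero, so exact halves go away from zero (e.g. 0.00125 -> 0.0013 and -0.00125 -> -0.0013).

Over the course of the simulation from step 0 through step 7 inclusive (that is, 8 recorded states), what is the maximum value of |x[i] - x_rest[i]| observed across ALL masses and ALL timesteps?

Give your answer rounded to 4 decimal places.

Answer: 3.2187

Derivation:
Step 0: x=[7.0000 10.0000] v=[0.0000 0.0000]
Step 1: x=[5.5000 10.7500] v=[-3.0000 1.5000]
Step 2: x=[3.6250 11.6875] v=[-3.7500 1.8750]
Step 3: x=[2.7813 12.1094] v=[-1.6875 0.8438]
Step 4: x=[3.6016 11.6993] v=[1.6406 -0.8203]
Step 5: x=[5.4708 10.7647] v=[3.7383 -1.8692]
Step 6: x=[6.9869 10.0066] v=[3.0322 -1.5162]
Step 7: x=[7.0129 9.9936] v=[0.0519 -0.0261]
Max displacement = 3.2187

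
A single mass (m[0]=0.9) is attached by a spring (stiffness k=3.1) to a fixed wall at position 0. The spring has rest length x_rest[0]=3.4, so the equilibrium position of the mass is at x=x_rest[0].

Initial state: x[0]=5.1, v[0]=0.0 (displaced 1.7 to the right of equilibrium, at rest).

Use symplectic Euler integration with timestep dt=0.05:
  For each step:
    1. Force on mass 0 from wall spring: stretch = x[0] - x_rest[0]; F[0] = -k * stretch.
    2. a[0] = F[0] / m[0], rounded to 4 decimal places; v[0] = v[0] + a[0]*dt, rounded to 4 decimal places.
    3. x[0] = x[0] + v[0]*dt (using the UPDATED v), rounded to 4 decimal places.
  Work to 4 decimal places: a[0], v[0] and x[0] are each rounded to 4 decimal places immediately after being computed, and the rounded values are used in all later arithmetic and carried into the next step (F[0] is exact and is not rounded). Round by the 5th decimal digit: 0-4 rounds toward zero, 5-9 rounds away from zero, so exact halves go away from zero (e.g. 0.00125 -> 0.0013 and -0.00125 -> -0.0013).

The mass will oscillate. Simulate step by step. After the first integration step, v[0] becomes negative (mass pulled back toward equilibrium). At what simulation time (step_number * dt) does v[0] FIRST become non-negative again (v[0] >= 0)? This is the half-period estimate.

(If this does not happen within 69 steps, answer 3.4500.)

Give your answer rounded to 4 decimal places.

Step 0: x=[5.1000] v=[0.0000]
Step 1: x=[5.0854] v=[-0.2928]
Step 2: x=[5.0562] v=[-0.5831]
Step 3: x=[5.0128] v=[-0.8683]
Step 4: x=[4.9555] v=[-1.1461]
Step 5: x=[4.8848] v=[-1.4140]
Step 6: x=[4.8013] v=[-1.6697]
Step 7: x=[4.7058] v=[-1.9110]
Step 8: x=[4.5990] v=[-2.1359]
Step 9: x=[4.4819] v=[-2.3424]
Step 10: x=[4.3555] v=[-2.5287]
Step 11: x=[4.2208] v=[-2.6933]
Step 12: x=[4.0791] v=[-2.8347]
Step 13: x=[3.9315] v=[-2.9517]
Step 14: x=[3.7793] v=[-3.0432]
Step 15: x=[3.6239] v=[-3.1085]
Step 16: x=[3.4665] v=[-3.1471]
Step 17: x=[3.3086] v=[-3.1586]
Step 18: x=[3.1515] v=[-3.1429]
Step 19: x=[2.9965] v=[-3.1001]
Step 20: x=[2.8450] v=[-3.0306]
Step 21: x=[2.6983] v=[-2.9350]
Step 22: x=[2.5576] v=[-2.8142]
Step 23: x=[2.4241] v=[-2.6691]
Step 24: x=[2.2991] v=[-2.5010]
Step 25: x=[2.1835] v=[-2.3114]
Step 26: x=[2.0784] v=[-2.1019]
Step 27: x=[1.9847] v=[-1.8743]
Step 28: x=[1.9032] v=[-1.6306]
Step 29: x=[1.8346] v=[-1.3728]
Step 30: x=[1.7794] v=[-1.1032]
Step 31: x=[1.7382] v=[-0.8241]
Step 32: x=[1.7113] v=[-0.5379]
Step 33: x=[1.6989] v=[-0.2471]
Step 34: x=[1.7012] v=[0.0459]
First v>=0 after going negative at step 34, time=1.7000

Answer: 1.7000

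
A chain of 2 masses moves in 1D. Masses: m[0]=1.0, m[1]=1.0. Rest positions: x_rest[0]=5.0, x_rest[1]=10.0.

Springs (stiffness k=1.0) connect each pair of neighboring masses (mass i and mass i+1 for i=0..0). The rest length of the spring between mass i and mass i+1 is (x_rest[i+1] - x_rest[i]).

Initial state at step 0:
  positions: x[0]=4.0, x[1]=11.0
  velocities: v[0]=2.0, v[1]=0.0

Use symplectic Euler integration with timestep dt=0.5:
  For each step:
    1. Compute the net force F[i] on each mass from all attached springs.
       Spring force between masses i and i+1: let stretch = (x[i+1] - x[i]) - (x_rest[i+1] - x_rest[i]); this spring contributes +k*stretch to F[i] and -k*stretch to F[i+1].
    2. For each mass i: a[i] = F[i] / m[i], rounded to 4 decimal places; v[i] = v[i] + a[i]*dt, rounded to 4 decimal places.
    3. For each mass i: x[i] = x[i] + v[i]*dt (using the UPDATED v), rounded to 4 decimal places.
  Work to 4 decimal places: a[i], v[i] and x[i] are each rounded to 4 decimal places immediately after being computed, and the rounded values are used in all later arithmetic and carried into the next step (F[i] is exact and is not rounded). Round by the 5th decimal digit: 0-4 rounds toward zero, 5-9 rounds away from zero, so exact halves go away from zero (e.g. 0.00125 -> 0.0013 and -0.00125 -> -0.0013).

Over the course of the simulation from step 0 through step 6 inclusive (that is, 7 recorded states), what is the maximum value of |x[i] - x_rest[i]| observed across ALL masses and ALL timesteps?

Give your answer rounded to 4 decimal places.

Step 0: x=[4.0000 11.0000] v=[2.0000 0.0000]
Step 1: x=[5.5000 10.5000] v=[3.0000 -1.0000]
Step 2: x=[7.0000 10.0000] v=[3.0000 -1.0000]
Step 3: x=[8.0000 10.0000] v=[2.0000 0.0000]
Step 4: x=[8.2500 10.7500] v=[0.5000 1.5000]
Step 5: x=[7.8750 12.1250] v=[-0.7500 2.7500]
Step 6: x=[7.3125 13.6875] v=[-1.1250 3.1250]
Max displacement = 3.6875

Answer: 3.6875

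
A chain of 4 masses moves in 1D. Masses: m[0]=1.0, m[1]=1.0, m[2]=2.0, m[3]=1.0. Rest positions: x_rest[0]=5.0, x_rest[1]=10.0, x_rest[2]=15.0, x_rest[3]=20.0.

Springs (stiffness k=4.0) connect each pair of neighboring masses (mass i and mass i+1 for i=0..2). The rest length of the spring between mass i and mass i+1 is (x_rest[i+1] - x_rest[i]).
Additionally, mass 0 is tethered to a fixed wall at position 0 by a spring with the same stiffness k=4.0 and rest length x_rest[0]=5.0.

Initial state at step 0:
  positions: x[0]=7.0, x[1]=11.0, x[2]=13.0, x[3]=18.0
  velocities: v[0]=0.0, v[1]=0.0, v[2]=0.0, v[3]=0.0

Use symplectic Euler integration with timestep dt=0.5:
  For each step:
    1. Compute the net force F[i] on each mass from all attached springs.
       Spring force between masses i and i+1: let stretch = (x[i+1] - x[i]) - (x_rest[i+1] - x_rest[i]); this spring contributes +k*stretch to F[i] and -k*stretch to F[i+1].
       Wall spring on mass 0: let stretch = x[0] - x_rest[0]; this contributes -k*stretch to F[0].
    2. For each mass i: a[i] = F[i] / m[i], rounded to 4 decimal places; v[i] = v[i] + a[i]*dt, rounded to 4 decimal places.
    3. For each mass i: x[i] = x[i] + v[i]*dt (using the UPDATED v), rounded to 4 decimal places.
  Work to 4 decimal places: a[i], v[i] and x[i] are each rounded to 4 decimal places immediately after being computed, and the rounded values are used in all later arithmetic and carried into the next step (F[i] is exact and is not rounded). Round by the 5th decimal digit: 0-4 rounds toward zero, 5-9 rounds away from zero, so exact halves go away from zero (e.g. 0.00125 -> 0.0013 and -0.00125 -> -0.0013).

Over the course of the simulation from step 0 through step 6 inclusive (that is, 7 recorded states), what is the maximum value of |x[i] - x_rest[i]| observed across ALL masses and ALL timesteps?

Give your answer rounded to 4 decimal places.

Step 0: x=[7.0000 11.0000 13.0000 18.0000] v=[0.0000 0.0000 0.0000 0.0000]
Step 1: x=[4.0000 9.0000 14.5000 18.0000] v=[-6.0000 -4.0000 3.0000 0.0000]
Step 2: x=[2.0000 7.5000 15.0000 19.5000] v=[-4.0000 -3.0000 1.0000 3.0000]
Step 3: x=[3.5000 8.0000 14.0000 21.5000] v=[3.0000 1.0000 -2.0000 4.0000]
Step 4: x=[6.0000 10.0000 13.7500 21.0000] v=[5.0000 4.0000 -0.5000 -1.0000]
Step 5: x=[6.5000 11.7500 15.2500 18.2500] v=[1.0000 3.5000 3.0000 -5.5000]
Step 6: x=[5.7500 11.7500 16.5000 17.5000] v=[-1.5000 0.0000 2.5000 -1.5000]
Max displacement = 3.0000

Answer: 3.0000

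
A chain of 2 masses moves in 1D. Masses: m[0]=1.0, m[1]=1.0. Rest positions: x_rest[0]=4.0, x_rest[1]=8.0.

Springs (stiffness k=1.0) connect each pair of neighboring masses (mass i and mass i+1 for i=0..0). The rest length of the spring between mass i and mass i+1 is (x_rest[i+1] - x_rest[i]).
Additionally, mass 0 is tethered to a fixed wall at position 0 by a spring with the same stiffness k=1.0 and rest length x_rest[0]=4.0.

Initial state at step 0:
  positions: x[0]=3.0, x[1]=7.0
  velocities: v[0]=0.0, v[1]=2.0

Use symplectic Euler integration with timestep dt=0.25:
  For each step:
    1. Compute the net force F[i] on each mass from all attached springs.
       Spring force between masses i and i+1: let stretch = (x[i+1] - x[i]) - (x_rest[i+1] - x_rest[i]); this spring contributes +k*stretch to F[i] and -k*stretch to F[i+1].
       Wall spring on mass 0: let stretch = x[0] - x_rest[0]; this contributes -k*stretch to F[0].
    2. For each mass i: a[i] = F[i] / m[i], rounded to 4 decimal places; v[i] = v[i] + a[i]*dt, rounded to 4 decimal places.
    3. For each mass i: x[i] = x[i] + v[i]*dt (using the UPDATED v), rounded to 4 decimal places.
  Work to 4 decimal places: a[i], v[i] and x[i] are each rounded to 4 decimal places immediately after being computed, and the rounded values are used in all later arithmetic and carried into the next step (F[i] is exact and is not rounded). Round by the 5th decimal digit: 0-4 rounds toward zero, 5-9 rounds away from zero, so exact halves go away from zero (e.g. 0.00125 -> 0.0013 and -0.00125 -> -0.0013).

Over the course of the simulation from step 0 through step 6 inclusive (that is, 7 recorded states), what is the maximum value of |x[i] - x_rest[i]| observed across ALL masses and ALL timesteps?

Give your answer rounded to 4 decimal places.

Step 0: x=[3.0000 7.0000] v=[0.0000 2.0000]
Step 1: x=[3.0625 7.5000] v=[0.2500 2.0000]
Step 2: x=[3.2110 7.9727] v=[0.5938 1.8906]
Step 3: x=[3.4564 8.3978] v=[0.9815 1.7002]
Step 4: x=[3.7946 8.7640] v=[1.3528 1.4649]
Step 5: x=[4.2062 9.0697] v=[1.6465 1.2226]
Step 6: x=[4.6589 9.3214] v=[1.8108 1.0067]
Max displacement = 1.3214

Answer: 1.3214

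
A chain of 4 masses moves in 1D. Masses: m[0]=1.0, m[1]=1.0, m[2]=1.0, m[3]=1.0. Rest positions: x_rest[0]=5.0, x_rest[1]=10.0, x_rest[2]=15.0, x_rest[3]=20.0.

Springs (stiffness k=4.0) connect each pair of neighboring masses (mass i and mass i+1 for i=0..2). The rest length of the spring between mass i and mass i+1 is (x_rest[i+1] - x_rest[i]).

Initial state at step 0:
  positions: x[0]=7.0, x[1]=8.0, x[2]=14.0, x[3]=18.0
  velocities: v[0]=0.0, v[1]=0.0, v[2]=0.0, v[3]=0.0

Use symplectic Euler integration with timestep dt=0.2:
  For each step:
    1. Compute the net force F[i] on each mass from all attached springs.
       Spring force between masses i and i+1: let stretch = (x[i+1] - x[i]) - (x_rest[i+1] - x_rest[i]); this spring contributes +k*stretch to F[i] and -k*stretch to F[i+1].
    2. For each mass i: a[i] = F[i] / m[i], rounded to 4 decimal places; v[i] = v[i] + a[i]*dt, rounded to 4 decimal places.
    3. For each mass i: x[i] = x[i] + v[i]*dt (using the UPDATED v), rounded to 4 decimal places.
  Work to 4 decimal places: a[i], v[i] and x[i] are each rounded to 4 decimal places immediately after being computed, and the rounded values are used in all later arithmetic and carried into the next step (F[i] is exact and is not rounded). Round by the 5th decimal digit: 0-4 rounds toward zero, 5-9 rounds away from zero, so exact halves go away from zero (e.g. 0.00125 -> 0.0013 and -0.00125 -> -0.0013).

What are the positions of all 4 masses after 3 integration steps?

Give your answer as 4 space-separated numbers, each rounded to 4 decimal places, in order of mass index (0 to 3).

Step 0: x=[7.0000 8.0000 14.0000 18.0000] v=[0.0000 0.0000 0.0000 0.0000]
Step 1: x=[6.3600 8.8000 13.6800 18.1600] v=[-3.2000 4.0000 -1.6000 0.8000]
Step 2: x=[5.3104 9.9904 13.2960 18.4032] v=[-5.2480 5.9520 -1.9200 1.2160]
Step 3: x=[4.2096 10.9609 13.2003 18.6292] v=[-5.5040 4.8525 -0.4787 1.1302]

Answer: 4.2096 10.9609 13.2003 18.6292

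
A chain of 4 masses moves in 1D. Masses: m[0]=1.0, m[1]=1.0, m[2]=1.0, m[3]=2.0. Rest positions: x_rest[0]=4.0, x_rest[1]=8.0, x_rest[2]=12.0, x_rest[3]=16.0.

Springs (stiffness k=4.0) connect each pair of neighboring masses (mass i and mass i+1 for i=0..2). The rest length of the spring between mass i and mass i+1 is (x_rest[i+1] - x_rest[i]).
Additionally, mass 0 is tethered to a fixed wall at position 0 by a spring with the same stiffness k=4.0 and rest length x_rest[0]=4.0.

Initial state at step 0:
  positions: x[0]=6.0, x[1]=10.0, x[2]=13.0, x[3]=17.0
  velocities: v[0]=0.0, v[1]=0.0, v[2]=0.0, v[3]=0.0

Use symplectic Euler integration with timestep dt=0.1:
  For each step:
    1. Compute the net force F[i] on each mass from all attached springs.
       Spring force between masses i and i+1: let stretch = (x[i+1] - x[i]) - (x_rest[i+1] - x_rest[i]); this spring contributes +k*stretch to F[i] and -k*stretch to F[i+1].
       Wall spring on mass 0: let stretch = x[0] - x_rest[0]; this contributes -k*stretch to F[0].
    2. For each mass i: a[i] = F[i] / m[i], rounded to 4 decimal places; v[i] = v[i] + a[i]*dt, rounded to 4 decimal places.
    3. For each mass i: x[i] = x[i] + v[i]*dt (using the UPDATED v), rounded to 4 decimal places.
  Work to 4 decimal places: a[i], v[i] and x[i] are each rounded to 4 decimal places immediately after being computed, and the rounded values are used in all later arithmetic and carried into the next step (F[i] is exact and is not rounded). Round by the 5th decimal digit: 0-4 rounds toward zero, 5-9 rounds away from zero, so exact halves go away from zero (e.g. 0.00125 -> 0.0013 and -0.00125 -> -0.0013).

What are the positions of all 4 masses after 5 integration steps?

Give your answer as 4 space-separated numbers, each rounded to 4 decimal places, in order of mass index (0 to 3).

Step 0: x=[6.0000 10.0000 13.0000 17.0000] v=[0.0000 0.0000 0.0000 0.0000]
Step 1: x=[5.9200 9.9600 13.0400 17.0000] v=[-0.8000 -0.4000 0.4000 0.0000]
Step 2: x=[5.7648 9.8816 13.1152 17.0008] v=[-1.5520 -0.7840 0.7520 0.0080]
Step 3: x=[5.5437 9.7679 13.2165 17.0039] v=[-2.2112 -1.1373 1.0128 0.0309]
Step 4: x=[5.2698 9.6232 13.3313 17.0112] v=[-2.7390 -1.4475 1.1483 0.0734]
Step 5: x=[4.9592 9.4526 13.4450 17.0249] v=[-3.1056 -1.7056 1.1370 0.1374]

Answer: 4.9592 9.4526 13.4450 17.0249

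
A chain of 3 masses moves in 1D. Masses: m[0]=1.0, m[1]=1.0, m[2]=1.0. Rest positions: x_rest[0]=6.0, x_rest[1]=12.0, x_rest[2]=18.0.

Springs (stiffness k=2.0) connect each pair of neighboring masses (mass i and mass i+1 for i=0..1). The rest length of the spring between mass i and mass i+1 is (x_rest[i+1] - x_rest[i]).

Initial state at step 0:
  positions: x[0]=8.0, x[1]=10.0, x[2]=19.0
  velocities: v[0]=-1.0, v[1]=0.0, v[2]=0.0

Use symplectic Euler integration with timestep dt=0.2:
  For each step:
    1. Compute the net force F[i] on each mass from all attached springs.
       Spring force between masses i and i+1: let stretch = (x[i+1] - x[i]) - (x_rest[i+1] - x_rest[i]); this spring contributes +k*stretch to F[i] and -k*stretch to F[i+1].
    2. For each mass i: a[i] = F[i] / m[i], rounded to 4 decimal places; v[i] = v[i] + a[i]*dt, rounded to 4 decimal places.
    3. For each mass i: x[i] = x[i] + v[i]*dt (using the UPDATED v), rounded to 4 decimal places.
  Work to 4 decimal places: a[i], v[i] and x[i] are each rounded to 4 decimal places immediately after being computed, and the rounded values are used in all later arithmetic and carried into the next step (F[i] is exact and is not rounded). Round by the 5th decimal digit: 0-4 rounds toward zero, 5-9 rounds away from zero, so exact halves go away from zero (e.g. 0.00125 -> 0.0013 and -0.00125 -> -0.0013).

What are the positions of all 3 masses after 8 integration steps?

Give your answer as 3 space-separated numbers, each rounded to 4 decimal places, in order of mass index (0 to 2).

Step 0: x=[8.0000 10.0000 19.0000] v=[-1.0000 0.0000 0.0000]
Step 1: x=[7.4800 10.5600 18.7600] v=[-2.6000 2.8000 -1.2000]
Step 2: x=[6.7264 11.5296 18.3440] v=[-3.7680 4.8480 -2.0800]
Step 3: x=[5.8771 12.6601 17.8628] v=[-4.2467 5.6525 -2.4058]
Step 4: x=[5.0904 13.6642 17.4454] v=[-3.9335 5.0204 -2.0869]
Step 5: x=[4.5096 14.2849 17.2055] v=[-2.9040 3.1034 -1.1994]
Step 6: x=[4.2308 14.3572 17.2120] v=[-1.3939 0.3615 0.0324]
Step 7: x=[4.2821 13.8478 17.4701] v=[0.2567 -2.5471 1.2905]
Step 8: x=[4.6187 12.8629 17.9184] v=[1.6830 -4.9245 2.2416]

Answer: 4.6187 12.8629 17.9184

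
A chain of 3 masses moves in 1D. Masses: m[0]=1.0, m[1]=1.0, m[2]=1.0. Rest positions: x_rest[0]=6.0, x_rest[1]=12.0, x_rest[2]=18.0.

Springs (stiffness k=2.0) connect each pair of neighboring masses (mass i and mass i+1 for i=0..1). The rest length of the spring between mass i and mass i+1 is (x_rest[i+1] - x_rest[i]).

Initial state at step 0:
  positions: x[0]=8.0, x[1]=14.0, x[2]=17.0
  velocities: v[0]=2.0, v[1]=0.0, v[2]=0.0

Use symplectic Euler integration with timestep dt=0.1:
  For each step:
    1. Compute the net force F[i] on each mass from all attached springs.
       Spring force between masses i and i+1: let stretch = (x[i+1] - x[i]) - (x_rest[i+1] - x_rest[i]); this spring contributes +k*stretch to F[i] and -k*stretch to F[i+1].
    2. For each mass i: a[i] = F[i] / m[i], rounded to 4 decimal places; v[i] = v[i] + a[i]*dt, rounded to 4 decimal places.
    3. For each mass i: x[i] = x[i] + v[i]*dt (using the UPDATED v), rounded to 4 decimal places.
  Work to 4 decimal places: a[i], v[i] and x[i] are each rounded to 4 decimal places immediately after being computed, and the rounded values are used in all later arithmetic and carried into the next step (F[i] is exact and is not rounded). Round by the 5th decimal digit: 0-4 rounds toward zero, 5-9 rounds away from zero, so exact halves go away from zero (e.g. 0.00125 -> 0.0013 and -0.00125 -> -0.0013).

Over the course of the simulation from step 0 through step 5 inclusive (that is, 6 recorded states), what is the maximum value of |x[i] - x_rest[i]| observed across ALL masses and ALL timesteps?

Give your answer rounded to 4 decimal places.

Step 0: x=[8.0000 14.0000 17.0000] v=[2.0000 0.0000 0.0000]
Step 1: x=[8.2000 13.9400 17.0600] v=[2.0000 -0.6000 0.6000]
Step 2: x=[8.3948 13.8276 17.1776] v=[1.9480 -1.1240 1.1760]
Step 3: x=[8.5783 13.6735 17.3482] v=[1.8346 -1.5406 1.7060]
Step 4: x=[8.7437 13.4910 17.5653] v=[1.6536 -1.8247 2.1711]
Step 5: x=[8.8840 13.2951 17.8209] v=[1.4031 -1.9593 2.5562]
Max displacement = 2.8840

Answer: 2.8840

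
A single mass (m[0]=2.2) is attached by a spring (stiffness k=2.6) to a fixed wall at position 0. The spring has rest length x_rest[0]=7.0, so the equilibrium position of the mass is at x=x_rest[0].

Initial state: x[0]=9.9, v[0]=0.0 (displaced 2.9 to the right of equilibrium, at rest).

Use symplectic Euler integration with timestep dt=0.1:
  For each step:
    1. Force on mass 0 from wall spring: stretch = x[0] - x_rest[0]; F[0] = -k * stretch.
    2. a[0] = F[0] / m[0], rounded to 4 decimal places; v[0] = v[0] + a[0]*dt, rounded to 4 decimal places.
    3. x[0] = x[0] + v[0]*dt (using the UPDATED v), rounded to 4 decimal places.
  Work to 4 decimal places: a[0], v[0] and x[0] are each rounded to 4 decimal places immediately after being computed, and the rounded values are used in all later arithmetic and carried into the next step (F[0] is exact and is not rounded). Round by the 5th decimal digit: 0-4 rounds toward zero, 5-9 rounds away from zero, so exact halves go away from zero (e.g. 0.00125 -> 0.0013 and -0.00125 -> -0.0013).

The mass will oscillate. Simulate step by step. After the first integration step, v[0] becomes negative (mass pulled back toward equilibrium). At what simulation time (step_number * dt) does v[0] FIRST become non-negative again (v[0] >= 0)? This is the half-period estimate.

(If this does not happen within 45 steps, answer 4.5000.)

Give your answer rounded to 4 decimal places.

Step 0: x=[9.9000] v=[0.0000]
Step 1: x=[9.8657] v=[-0.3427]
Step 2: x=[9.7976] v=[-0.6814]
Step 3: x=[9.6964] v=[-1.0120]
Step 4: x=[9.5633] v=[-1.3307]
Step 5: x=[9.3999] v=[-1.6336]
Step 6: x=[9.2082] v=[-1.9172]
Step 7: x=[8.9904] v=[-2.1782]
Step 8: x=[8.7491] v=[-2.4134]
Step 9: x=[8.4871] v=[-2.6201]
Step 10: x=[8.2075] v=[-2.7959]
Step 11: x=[7.9136] v=[-2.9386]
Step 12: x=[7.6089] v=[-3.0466]
Step 13: x=[7.2970] v=[-3.1186]
Step 14: x=[6.9816] v=[-3.1537]
Step 15: x=[6.6665] v=[-3.1515]
Step 16: x=[6.3553] v=[-3.1121]
Step 17: x=[6.0517] v=[-3.0359]
Step 18: x=[5.7593] v=[-2.9238]
Step 19: x=[5.4816] v=[-2.7772]
Step 20: x=[5.2218] v=[-2.5978]
Step 21: x=[4.9830] v=[-2.3877]
Step 22: x=[4.7681] v=[-2.1493]
Step 23: x=[4.5796] v=[-1.8855]
Step 24: x=[4.4197] v=[-1.5995]
Step 25: x=[4.2902] v=[-1.2946]
Step 26: x=[4.1928] v=[-0.9744]
Step 27: x=[4.1285] v=[-0.6426]
Step 28: x=[4.0982] v=[-0.3032]
Step 29: x=[4.1022] v=[0.0397]
First v>=0 after going negative at step 29, time=2.9000

Answer: 2.9000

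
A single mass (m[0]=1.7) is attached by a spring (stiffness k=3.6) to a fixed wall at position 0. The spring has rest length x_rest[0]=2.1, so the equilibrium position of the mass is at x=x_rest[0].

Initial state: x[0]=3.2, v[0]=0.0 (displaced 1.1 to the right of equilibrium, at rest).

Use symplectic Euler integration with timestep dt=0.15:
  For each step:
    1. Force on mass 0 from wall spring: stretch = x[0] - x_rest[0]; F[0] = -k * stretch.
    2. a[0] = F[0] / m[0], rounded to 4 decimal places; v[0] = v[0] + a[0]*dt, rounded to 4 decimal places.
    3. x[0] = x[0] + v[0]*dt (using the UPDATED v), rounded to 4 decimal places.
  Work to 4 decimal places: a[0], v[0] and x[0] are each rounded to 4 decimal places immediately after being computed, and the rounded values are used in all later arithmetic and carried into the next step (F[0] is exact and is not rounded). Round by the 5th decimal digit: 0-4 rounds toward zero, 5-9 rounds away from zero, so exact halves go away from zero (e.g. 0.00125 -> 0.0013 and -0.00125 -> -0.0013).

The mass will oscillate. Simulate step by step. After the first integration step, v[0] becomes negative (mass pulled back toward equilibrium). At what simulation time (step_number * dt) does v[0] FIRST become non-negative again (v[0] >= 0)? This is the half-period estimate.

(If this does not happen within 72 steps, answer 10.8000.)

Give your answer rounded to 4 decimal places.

Step 0: x=[3.2000] v=[0.0000]
Step 1: x=[3.1476] v=[-0.3494]
Step 2: x=[3.0453] v=[-0.6822]
Step 3: x=[2.8979] v=[-0.9825]
Step 4: x=[2.7125] v=[-1.2360]
Step 5: x=[2.4979] v=[-1.4306]
Step 6: x=[2.2644] v=[-1.5570]
Step 7: x=[2.0230] v=[-1.6092]
Step 8: x=[1.7853] v=[-1.5847]
Step 9: x=[1.5626] v=[-1.4847]
Step 10: x=[1.3655] v=[-1.3140]
Step 11: x=[1.2034] v=[-1.0807]
Step 12: x=[1.0840] v=[-0.7959]
Step 13: x=[1.0130] v=[-0.4732]
Step 14: x=[0.9938] v=[-0.1279]
Step 15: x=[1.0273] v=[0.2235]
First v>=0 after going negative at step 15, time=2.2500

Answer: 2.2500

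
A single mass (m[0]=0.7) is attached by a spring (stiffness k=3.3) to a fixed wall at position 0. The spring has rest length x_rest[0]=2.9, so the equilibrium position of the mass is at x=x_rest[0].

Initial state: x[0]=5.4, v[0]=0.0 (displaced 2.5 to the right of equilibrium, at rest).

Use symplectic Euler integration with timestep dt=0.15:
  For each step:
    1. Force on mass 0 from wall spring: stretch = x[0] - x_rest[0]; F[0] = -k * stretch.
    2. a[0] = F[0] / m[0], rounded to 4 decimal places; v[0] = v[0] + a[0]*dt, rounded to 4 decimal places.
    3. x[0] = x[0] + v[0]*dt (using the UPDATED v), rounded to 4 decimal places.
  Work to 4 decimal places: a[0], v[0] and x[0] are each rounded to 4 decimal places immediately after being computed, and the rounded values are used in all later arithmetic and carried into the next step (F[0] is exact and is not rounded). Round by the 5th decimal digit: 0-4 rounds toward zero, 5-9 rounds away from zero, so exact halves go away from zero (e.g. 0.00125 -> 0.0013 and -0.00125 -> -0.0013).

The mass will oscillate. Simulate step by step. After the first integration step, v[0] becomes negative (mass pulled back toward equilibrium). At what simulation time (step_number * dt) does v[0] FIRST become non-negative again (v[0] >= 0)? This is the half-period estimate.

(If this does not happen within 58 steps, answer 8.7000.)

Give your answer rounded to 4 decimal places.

Answer: 1.5000

Derivation:
Step 0: x=[5.4000] v=[0.0000]
Step 1: x=[5.1348] v=[-1.7679]
Step 2: x=[4.6326] v=[-3.3482]
Step 3: x=[3.9466] v=[-4.5734]
Step 4: x=[3.1496] v=[-5.3135]
Step 5: x=[2.3261] v=[-5.4900]
Step 6: x=[1.5635] v=[-5.0842]
Step 7: x=[0.9426] v=[-4.1391]
Step 8: x=[0.5294] v=[-2.7549]
Step 9: x=[0.3676] v=[-1.0785]
Step 10: x=[0.4744] v=[0.7123]
First v>=0 after going negative at step 10, time=1.5000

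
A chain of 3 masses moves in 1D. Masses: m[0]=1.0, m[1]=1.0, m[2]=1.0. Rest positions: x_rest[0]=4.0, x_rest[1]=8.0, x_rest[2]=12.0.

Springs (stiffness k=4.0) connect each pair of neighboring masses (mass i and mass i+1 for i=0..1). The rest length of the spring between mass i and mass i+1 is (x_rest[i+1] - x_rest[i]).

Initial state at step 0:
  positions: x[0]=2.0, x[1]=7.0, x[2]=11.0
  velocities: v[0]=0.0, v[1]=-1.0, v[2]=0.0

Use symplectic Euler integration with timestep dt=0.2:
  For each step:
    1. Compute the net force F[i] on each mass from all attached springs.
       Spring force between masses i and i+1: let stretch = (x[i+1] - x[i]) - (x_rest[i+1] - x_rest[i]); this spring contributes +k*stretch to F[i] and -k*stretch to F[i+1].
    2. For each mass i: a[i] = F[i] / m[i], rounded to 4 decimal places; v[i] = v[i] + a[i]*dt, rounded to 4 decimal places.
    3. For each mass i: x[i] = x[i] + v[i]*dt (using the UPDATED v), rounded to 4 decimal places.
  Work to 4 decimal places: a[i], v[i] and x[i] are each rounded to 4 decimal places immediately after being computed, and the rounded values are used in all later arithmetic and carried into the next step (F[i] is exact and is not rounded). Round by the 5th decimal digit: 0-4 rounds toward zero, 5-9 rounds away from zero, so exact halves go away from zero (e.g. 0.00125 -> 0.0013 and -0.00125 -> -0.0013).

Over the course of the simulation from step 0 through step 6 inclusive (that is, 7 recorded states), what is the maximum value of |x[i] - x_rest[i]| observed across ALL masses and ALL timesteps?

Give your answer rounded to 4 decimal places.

Step 0: x=[2.0000 7.0000 11.0000] v=[0.0000 -1.0000 0.0000]
Step 1: x=[2.1600 6.6400 11.0000] v=[0.8000 -1.8000 0.0000]
Step 2: x=[2.3968 6.2608 10.9424] v=[1.1840 -1.8960 -0.2880]
Step 3: x=[2.6118 6.0124 10.7757] v=[1.0752 -1.2419 -0.8333]
Step 4: x=[2.7309 5.9821 10.4869] v=[0.5957 -0.1517 -1.4439]
Step 5: x=[2.7302 6.1523 10.1174] v=[-0.0033 0.8512 -1.8477]
Step 6: x=[2.6371 6.4094 9.7534] v=[-0.4656 1.2856 -1.8198]
Max displacement = 2.2466

Answer: 2.2466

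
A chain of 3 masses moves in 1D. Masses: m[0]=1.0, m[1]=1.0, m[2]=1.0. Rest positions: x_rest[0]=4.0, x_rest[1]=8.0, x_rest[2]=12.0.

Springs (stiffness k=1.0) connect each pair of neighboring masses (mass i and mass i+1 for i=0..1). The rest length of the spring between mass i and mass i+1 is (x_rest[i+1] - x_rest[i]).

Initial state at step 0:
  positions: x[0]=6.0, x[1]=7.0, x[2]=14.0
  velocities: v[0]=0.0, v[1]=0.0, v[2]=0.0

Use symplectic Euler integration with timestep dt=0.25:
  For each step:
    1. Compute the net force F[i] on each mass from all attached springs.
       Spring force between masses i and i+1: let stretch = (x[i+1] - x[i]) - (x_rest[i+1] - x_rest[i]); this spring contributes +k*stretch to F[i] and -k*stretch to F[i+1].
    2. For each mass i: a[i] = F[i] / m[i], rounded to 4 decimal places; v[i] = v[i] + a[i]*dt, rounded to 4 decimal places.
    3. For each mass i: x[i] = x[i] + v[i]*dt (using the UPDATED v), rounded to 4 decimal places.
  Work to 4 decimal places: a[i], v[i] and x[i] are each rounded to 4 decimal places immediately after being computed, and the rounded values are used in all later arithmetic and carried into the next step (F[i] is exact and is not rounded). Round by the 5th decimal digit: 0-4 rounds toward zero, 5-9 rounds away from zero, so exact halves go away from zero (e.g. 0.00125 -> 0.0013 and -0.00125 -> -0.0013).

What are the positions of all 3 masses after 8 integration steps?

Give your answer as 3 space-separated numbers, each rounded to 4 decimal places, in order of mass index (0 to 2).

Answer: 4.1370 10.7268 12.1370

Derivation:
Step 0: x=[6.0000 7.0000 14.0000] v=[0.0000 0.0000 0.0000]
Step 1: x=[5.8125 7.3750 13.8125] v=[-0.7500 1.5000 -0.7500]
Step 2: x=[5.4727 8.0547 13.4727] v=[-1.3594 2.7188 -1.3594]
Step 3: x=[5.0442 8.9117 13.0442] v=[-1.7139 3.4278 -1.7139]
Step 4: x=[4.6075 9.7852 12.6075] v=[-1.7470 3.4941 -1.7470]
Step 5: x=[4.2444 10.5115 12.2444] v=[-1.4526 2.9053 -1.4526]
Step 6: x=[4.0230 10.9545 12.0230] v=[-0.8858 1.7718 -0.8858]
Step 7: x=[3.9848 11.0310 11.9848] v=[-0.1529 0.3061 -0.1529]
Step 8: x=[4.1370 10.7268 12.1370] v=[0.6087 -1.2170 0.6087]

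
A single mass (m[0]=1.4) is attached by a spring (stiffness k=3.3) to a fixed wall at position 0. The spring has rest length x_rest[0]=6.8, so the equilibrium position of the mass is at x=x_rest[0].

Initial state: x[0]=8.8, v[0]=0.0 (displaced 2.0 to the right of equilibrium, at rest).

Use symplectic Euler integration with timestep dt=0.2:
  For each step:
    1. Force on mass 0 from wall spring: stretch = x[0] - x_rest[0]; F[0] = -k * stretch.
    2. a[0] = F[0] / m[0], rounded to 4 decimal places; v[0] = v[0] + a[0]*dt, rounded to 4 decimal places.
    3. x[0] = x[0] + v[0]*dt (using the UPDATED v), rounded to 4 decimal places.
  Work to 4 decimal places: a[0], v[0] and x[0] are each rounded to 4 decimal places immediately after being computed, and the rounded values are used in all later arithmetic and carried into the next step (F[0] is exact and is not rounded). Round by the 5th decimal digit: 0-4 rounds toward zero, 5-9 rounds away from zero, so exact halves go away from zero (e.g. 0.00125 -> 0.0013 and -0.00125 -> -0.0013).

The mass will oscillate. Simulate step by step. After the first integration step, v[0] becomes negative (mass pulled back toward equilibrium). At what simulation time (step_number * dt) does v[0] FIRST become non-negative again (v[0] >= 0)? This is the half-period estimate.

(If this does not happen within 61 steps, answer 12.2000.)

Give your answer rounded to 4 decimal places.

Step 0: x=[8.8000] v=[0.0000]
Step 1: x=[8.6114] v=[-0.9429]
Step 2: x=[8.2520] v=[-1.7968]
Step 3: x=[7.7557] v=[-2.4813]
Step 4: x=[7.1693] v=[-2.9318]
Step 5: x=[6.5481] v=[-3.1059]
Step 6: x=[5.9507] v=[-2.9871]
Step 7: x=[5.4334] v=[-2.5867]
Step 8: x=[5.0449] v=[-1.9424]
Step 9: x=[4.8219] v=[-1.1150]
Step 10: x=[4.7854] v=[-0.1825]
Step 11: x=[4.9388] v=[0.7672]
First v>=0 after going negative at step 11, time=2.2000

Answer: 2.2000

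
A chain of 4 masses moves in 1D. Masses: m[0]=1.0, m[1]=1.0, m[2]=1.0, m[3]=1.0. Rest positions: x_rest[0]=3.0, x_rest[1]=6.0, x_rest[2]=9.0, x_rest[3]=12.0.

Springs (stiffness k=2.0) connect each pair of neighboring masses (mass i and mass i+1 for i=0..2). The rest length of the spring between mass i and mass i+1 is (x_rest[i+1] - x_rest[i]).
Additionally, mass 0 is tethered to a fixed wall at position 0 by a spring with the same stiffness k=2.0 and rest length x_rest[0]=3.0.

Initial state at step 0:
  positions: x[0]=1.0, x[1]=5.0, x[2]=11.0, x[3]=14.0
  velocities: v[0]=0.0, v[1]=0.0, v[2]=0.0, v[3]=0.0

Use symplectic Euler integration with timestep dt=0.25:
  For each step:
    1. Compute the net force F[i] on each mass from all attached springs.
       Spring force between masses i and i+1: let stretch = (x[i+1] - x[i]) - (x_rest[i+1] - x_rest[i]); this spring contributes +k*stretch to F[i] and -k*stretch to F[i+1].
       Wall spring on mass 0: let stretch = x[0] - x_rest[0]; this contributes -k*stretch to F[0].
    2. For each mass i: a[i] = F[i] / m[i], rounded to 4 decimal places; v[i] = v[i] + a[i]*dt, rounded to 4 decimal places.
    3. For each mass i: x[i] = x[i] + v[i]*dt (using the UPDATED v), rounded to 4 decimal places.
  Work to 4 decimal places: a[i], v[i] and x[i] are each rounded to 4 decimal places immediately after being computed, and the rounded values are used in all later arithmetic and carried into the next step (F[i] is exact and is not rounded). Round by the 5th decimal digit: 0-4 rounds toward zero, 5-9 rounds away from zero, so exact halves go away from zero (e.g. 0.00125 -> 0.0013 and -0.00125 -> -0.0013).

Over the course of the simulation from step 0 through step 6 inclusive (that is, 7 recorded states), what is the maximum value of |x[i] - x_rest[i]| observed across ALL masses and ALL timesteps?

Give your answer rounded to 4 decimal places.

Step 0: x=[1.0000 5.0000 11.0000 14.0000] v=[0.0000 0.0000 0.0000 0.0000]
Step 1: x=[1.3750 5.2500 10.6250 14.0000] v=[1.5000 1.0000 -1.5000 0.0000]
Step 2: x=[2.0625 5.6875 10.0000 13.9531] v=[2.7500 1.7500 -2.5000 -0.1875]
Step 3: x=[2.9453 6.2110 9.3301 13.7871] v=[3.5313 2.0938 -2.6797 -0.6641]
Step 4: x=[3.8682 6.7161 8.8274 13.4390] v=[3.6915 2.0205 -2.0108 -1.3926]
Step 5: x=[4.6636 7.1292 8.6372 12.8894] v=[3.1814 1.6522 -0.7607 -2.1984]
Step 6: x=[5.1842 7.4226 8.7901 12.1833] v=[2.0824 1.1734 0.6114 -2.8245]
Max displacement = 2.1842

Answer: 2.1842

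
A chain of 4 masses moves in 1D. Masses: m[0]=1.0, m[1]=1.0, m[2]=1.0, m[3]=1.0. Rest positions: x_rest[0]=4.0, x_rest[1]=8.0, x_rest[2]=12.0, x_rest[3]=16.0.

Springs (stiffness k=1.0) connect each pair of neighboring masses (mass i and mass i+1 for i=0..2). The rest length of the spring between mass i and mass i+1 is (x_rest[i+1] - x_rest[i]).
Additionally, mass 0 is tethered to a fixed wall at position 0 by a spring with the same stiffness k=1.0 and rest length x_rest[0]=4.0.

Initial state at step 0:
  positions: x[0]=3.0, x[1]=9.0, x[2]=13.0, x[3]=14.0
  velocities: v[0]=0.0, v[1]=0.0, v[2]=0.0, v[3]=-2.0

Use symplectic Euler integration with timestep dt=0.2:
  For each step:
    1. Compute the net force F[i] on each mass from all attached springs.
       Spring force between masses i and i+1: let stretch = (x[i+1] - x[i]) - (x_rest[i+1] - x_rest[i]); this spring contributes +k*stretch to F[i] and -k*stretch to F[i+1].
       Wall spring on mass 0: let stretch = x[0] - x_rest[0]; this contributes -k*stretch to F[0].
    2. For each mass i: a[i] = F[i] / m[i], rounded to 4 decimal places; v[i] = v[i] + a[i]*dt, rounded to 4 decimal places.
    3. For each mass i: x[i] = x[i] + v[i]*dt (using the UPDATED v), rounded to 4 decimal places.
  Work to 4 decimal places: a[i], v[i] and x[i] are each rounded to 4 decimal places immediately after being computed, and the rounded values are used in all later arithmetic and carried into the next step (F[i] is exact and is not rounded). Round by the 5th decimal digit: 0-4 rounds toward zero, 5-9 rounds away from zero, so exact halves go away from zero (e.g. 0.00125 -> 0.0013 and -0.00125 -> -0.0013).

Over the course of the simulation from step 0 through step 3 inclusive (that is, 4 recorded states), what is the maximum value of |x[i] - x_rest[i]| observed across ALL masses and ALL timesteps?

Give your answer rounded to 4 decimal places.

Answer: 2.4644

Derivation:
Step 0: x=[3.0000 9.0000 13.0000 14.0000] v=[0.0000 0.0000 0.0000 -2.0000]
Step 1: x=[3.1200 8.9200 12.8800 13.7200] v=[0.6000 -0.4000 -0.6000 -1.4000]
Step 2: x=[3.3472 8.7664 12.6352 13.5664] v=[1.1360 -0.7680 -1.2240 -0.7680]
Step 3: x=[3.6573 8.5508 12.2729 13.5356] v=[1.5504 -1.0781 -1.8115 -0.1542]
Max displacement = 2.4644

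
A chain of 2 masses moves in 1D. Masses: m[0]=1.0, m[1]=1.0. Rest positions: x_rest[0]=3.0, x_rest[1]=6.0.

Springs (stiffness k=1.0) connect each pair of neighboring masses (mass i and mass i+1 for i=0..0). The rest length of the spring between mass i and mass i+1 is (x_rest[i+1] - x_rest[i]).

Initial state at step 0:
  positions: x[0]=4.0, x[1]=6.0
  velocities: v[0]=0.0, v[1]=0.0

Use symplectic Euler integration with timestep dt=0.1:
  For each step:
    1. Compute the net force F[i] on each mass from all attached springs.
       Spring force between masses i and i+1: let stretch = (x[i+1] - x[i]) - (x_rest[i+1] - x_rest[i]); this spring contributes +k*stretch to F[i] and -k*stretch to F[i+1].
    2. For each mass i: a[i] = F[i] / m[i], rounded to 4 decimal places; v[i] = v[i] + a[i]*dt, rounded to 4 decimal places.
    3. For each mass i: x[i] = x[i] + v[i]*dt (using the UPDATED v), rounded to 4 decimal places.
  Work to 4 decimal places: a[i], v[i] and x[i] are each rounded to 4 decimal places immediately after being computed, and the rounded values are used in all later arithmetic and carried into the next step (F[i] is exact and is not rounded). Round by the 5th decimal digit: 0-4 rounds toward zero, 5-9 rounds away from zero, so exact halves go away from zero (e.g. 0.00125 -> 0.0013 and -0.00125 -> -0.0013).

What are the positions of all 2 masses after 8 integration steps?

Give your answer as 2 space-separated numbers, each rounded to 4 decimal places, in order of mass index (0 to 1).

Step 0: x=[4.0000 6.0000] v=[0.0000 0.0000]
Step 1: x=[3.9900 6.0100] v=[-0.1000 0.1000]
Step 2: x=[3.9702 6.0298] v=[-0.1980 0.1980]
Step 3: x=[3.9410 6.0590] v=[-0.2920 0.2920]
Step 4: x=[3.9030 6.0970] v=[-0.3802 0.3802]
Step 5: x=[3.8569 6.1431] v=[-0.4608 0.4608]
Step 6: x=[3.8037 6.1963] v=[-0.5322 0.5322]
Step 7: x=[3.7444 6.2556] v=[-0.5929 0.5929]
Step 8: x=[3.6802 6.3198] v=[-0.6418 0.6418]

Answer: 3.6802 6.3198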